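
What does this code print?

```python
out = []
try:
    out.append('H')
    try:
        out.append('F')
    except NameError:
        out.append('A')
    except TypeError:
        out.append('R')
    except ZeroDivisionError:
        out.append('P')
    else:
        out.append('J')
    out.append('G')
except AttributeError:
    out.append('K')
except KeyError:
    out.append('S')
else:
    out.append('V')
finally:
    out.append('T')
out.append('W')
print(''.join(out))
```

Execution trace: 'H' (try body) → 'F' (inner try body, no exception) → 'J' (inner else) → 'G' (try body, no exception) → 'V' (else) → 'T' (finally) → 'W' (after the try/except). Output: HFJGVTW

Answer: HFJGVTW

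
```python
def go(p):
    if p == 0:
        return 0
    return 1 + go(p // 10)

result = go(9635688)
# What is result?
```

Count of digits of 9635688: 7

Answer: 7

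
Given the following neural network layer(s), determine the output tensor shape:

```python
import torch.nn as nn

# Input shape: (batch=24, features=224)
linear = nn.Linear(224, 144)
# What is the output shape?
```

Input: (24, 224) -> Output: (24, 144)

Answer: (24, 144)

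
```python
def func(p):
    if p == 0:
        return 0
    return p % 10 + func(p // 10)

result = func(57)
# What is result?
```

Sum of digits of 57: 7 + 5 = 12

Answer: 12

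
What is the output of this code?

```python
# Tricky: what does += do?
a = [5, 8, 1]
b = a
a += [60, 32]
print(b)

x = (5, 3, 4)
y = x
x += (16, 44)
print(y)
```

Key concept: += behavior differs for mutable vs immutable.
Step by step:
`a = [5, 8, 1]` → a = [5, 8, 1]
`b = a` → b = [5, 8, 1] (same object as a)
`a += [60, 32]` → a = [5, 8, 1, 60, 32] (same object as b); b = [5, 8, 1, 60, 32] (same object as a)
`print(b)` → prints [5, 8, 1, 60, 32]
`x = (5, 3, 4)` → x = (5, 3, 4)
`y = x` → y = (5, 3, 4)
`x += (16, 44)` → x = (5, 3, 4, 16, 44)
`print(y)` → prints (5, 3, 4)

Answer:
[5, 8, 1, 60, 32]
(5, 3, 4)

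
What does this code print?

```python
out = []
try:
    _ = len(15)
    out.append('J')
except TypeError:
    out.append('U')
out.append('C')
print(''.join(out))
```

Execution trace: 'U' (except TypeError) → 'C' (after the try/except). Output: UC

Answer: UC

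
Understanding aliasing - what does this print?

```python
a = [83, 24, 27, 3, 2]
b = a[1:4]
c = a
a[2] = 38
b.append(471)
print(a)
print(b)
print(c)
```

Key concept: slice vs alias.
Step by step:
`a = [83, 24, 27, 3, 2]` → a = [83, 24, 27, 3, 2]
`b = a[1:4]` → b = [24, 27, 3]
`c = a` → c = [83, 24, 27, 3, 2] (same object as a)
`a[2] = 38` → a = [83, 24, 38, 3, 2] (same object as c); c = [83, 24, 38, 3, 2] (same object as a)
`b.append(471)` → b = [24, 27, 3, 471]
`print(a)` → prints [83, 24, 38, 3, 2]
`print(b)` → prints [24, 27, 3, 471]
`print(c)` → prints [83, 24, 38, 3, 2]

Answer:
[83, 24, 38, 3, 2]
[24, 27, 3, 471]
[83, 24, 38, 3, 2]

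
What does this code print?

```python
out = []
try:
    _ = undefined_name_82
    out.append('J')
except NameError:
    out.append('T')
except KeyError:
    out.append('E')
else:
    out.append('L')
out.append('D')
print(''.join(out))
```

Execution trace: 'T' (except NameError) → 'D' (after the try/except). Output: TD

Answer: TD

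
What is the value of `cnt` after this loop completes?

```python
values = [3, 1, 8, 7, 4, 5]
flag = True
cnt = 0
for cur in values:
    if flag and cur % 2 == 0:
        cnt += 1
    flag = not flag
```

Count even values at even positions
`cnt` takes the values: 0 → 1 → 2

Answer: 2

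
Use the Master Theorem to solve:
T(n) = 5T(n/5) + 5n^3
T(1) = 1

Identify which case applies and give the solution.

a=5, b=5, f(n)=5n^3. log_5(5) = 1. Since c=3 > 1 and the regularity condition holds (5(n/5)^3 = (5/5^3)n^3 with 5/5^3 < 1), Case 3 applies: T(n) = Θ(f(n)) = O(n^3).

Answer: O(n^3) - Case 3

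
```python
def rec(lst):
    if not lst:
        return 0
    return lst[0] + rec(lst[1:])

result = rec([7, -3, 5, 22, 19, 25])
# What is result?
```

7 + (-3) + 5 + 22 + 19 + 25 + 0 = 75

Answer: 75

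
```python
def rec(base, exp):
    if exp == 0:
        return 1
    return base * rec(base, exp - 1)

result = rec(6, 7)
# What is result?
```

rec(6, 7) = 6 * 6 * 6 * 6 * 6 * 6 * 6 = 279936

Answer: 279936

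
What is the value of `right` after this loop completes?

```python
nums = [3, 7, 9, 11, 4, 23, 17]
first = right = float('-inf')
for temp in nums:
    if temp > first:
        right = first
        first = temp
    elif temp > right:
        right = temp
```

Second largest (with repeats) in [3, 7, 9, 11, 4, 23, 17]
`right` takes the values: -inf → 3 → 7 → 9 → 11 → 17

Answer: 17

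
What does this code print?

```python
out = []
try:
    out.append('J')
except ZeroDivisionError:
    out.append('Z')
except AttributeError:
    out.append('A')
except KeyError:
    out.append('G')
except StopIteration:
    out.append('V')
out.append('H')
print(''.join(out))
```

Execution trace: 'J' (try body, no exception) → 'H' (after the try/except). Output: JH

Answer: JH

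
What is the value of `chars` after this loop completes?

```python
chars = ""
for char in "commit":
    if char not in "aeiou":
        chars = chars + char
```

Remove vowels from 'commit'
`chars` takes the values: "" → "c" → "cm" → "cmm" → "cmmt"

Answer: "cmmt"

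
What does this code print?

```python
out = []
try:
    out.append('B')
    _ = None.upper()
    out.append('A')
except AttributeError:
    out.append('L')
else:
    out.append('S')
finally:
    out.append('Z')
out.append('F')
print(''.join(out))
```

Execution trace: 'B' (try body) → 'L' (except AttributeError) → 'Z' (finally) → 'F' (after the try/except). Output: BLZF

Answer: BLZF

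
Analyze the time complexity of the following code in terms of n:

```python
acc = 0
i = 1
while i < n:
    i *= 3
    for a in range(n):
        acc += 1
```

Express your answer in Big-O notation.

Each loop level contributes: log n × n. Multiplying the contributions gives O(n log n).

Answer: O(n log n)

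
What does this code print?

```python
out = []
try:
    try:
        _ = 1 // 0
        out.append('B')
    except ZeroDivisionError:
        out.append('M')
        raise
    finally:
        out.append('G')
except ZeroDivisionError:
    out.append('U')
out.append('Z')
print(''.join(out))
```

Execution trace: 'M' (except ZeroDivisionError) → 'G' (finally) → 'U' (outer except ZeroDivisionError) → 'Z' (after the try/except). Output: MGUZ

Answer: MGUZ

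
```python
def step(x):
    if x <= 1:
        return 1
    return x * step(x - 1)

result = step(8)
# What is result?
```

step(8) = 8 * 7 * 6 * 5 * 4 * 3 * 2 * 1 = 40320

Answer: 40320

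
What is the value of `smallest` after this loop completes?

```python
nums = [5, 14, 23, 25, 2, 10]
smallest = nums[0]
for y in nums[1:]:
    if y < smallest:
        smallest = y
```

Minimum of [5, 14, 23, 25, 2, 10]
`smallest` takes the values: 5 → 2

Answer: 2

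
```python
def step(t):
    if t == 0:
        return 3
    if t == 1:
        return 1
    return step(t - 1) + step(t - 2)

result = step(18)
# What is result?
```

Build up from base cases: step(0)=3, step(1)=1, step(2)=4, step(3)=5, step(4)=9, step(5)=14, step(6)=23, ..., step(18)=7375

Answer: 7375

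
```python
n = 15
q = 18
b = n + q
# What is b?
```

Trace:
`n = 15` → n = 15
`q = 18` → q = 18
`b = n + q` → b = 33
So b = 33

Answer: 33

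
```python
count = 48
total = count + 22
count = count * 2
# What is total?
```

Trace:
`count = 48` → count = 48
`total = count + 22` → total = 70
`count = count * 2` → count = 96
So total = 70

Answer: 70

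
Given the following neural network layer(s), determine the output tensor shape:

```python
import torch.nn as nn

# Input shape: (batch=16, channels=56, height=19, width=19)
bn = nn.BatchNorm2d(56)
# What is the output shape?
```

Input: (16, 56, 19, 19) -> Output: (16, 56, 19, 19)

Answer: (16, 56, 19, 19)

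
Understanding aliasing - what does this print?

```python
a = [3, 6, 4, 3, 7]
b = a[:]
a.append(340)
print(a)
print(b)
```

Key concept: slice [:] creates copy.
Step by step:
`a = [3, 6, 4, 3, 7]` → a = [3, 6, 4, 3, 7]
`b = a[:]` → b = [3, 6, 4, 3, 7]
`a.append(340)` → a = [3, 6, 4, 3, 7, 340]
`print(a)` → prints [3, 6, 4, 3, 7, 340]
`print(b)` → prints [3, 6, 4, 3, 7]

Answer:
[3, 6, 4, 3, 7, 340]
[3, 6, 4, 3, 7]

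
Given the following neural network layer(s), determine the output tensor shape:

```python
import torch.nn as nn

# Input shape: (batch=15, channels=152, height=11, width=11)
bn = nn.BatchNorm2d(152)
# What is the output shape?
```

Input: (15, 152, 11, 11) -> Output: (15, 152, 11, 11)

Answer: (15, 152, 11, 11)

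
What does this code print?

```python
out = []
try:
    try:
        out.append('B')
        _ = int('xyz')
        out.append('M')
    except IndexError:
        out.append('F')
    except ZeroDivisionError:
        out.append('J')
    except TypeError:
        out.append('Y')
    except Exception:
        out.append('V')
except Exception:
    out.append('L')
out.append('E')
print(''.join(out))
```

Execution trace: 'B' (inner try body) → 'V' (inner except Exception) → 'E' (after the try/except). Output: BVE

Answer: BVE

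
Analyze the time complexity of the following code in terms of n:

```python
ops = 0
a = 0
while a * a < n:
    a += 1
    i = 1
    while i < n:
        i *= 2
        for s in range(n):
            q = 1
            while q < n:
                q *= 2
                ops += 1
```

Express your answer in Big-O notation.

Each loop level contributes: √n × log n × n × log n. Multiplying the contributions gives O(n√n log² n).

Answer: O(n√n log² n)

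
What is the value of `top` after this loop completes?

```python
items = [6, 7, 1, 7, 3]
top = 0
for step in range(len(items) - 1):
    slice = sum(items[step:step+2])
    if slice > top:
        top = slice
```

Max sum of 2-element window in [6, 7, 1, 7, 3]
`top` takes the values: 0 → 13

Answer: 13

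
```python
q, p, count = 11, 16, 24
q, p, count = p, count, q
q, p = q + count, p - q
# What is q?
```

Trace:
`q, p, count = 11, 16, 24` → q = 11; p = 16; count = 24
`q, p, count = p, count, q` → q = 16; p = 24; count = 11
`q, p = q + count, p - q` → q = 27; p = 8
So q = 27

Answer: 27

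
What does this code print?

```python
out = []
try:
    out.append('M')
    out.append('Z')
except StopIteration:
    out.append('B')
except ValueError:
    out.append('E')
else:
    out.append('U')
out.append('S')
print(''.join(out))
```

Execution trace: 'M' (try body) → 'Z' (try body, no exception) → 'U' (else) → 'S' (after the try/except). Output: MZUS

Answer: MZUS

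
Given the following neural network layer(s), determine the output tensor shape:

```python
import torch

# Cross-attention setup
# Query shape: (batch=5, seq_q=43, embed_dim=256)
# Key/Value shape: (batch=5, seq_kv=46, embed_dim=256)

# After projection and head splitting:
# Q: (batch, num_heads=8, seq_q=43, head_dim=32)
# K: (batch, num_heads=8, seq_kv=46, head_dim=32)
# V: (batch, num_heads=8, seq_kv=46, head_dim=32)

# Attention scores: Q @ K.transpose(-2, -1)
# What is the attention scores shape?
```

Input: (5, 43, 256) -> Output: (5, 8, 43, 46)

Answer: (5, 8, 43, 46)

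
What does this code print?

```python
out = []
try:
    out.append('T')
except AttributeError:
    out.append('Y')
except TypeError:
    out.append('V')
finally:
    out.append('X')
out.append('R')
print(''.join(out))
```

Execution trace: 'T' (try body, no exception) → 'X' (finally) → 'R' (after the try/except). Output: TXR

Answer: TXR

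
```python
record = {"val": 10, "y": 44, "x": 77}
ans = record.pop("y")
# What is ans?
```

Trace:
`record = {"val": 10, "y": 44, "x": 77}` → record = {'val': 10, 'y': 44, 'x': 77}
`ans = record.pop("y")` → record = {'val': 10, 'x': 77}; ans = 44
So ans = 44

Answer: 44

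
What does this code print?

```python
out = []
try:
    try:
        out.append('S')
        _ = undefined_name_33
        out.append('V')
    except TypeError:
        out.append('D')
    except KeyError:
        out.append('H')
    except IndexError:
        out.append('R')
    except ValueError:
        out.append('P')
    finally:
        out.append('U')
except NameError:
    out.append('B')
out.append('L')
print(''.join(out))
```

Execution trace: 'S' (try body) → 'U' (finally) → 'B' (outer except NameError) → 'L' (after the try/except). Output: SUBL

Answer: SUBL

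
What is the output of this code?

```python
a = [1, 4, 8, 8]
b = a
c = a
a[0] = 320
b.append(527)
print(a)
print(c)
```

Key concept: multiple aliases.
Step by step:
`a = [1, 4, 8, 8]` → a = [1, 4, 8, 8]
`b = a` → b = [1, 4, 8, 8] (same object as a)
`c = a` → c = [1, 4, 8, 8] (same object as a, b)
`a[0] = 320` → a = [320, 4, 8, 8] (same object as b, c); b = [320, 4, 8, 8] (same object as a, c); c = [320, 4, 8, 8] (same object as a, b)
`b.append(527)` → a = [320, 4, 8, 8, 527] (same object as b, c); b = [320, 4, 8, 8, 527] (same object as a, c); c = [320, 4, 8, 8, 527] (same object as a, b)
`print(a)` → prints [320, 4, 8, 8, 527]
`print(c)` → prints [320, 4, 8, 8, 527]

Answer:
[320, 4, 8, 8, 527]
[320, 4, 8, 8, 527]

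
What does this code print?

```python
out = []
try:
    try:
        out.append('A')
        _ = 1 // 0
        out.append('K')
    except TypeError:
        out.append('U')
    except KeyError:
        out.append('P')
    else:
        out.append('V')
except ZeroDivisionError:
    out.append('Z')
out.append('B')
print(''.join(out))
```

Execution trace: 'A' (try body) → 'Z' (outer except ZeroDivisionError) → 'B' (after the try/except). Output: AZB

Answer: AZB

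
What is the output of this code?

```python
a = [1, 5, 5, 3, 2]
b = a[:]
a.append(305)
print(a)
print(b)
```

Key concept: slice [:] creates copy.
Step by step:
`a = [1, 5, 5, 3, 2]` → a = [1, 5, 5, 3, 2]
`b = a[:]` → b = [1, 5, 5, 3, 2]
`a.append(305)` → a = [1, 5, 5, 3, 2, 305]
`print(a)` → prints [1, 5, 5, 3, 2, 305]
`print(b)` → prints [1, 5, 5, 3, 2]

Answer:
[1, 5, 5, 3, 2, 305]
[1, 5, 5, 3, 2]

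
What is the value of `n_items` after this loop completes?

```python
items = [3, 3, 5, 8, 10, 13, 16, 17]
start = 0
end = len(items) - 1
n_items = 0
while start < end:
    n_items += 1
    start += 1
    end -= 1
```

Iterations until pointers meet (list length 8)
`n_items` takes the values: 0 → 1 → 2 → 3 → 4

Answer: 4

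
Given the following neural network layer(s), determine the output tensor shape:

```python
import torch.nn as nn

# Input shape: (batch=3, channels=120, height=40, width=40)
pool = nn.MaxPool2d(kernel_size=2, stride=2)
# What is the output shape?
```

Input: (3, 120, 40, 40) -> Output: (3, 120, 20, 20)

Answer: (3, 120, 20, 20)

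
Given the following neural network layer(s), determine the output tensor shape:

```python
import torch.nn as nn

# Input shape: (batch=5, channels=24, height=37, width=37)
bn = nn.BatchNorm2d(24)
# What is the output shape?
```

Input: (5, 24, 37, 37) -> Output: (5, 24, 37, 37)

Answer: (5, 24, 37, 37)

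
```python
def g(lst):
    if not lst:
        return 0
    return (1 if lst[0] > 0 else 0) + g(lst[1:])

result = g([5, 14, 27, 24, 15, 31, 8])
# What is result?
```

Count of positive elements in [5, 14, 27, 24, 15, 31, 8] = 7

Answer: 7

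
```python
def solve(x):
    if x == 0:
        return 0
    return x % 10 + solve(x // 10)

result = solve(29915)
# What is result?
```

Sum of digits of 29915: 5 + 1 + 9 + 9 + 2 = 26

Answer: 26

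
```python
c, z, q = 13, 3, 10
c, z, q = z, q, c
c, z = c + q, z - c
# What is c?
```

Trace:
`c, z, q = 13, 3, 10` → c = 13; z = 3; q = 10
`c, z, q = z, q, c` → c = 3; z = 10; q = 13
`c, z = c + q, z - c` → c = 16; z = 7
So c = 16

Answer: 16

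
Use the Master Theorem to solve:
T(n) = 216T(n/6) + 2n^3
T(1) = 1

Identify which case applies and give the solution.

a=216, b=6, f(n)=2n^3. log_6(216) = 3. Since c=3 = 3, Case 2 applies: T(n) = Θ(n^log_b(a) · log n) = O(n^3 log n).

Answer: O(n^3 log n) - Case 2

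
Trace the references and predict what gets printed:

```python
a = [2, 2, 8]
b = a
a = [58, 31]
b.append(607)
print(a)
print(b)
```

Key concept: rebinding vs mutation: a is rebound to a new list, b still points at the original.
Step by step:
`a = [2, 2, 8]` → a = [2, 2, 8]
`b = a` → b = [2, 2, 8] (same object as a)
`a = [58, 31]` → a = [58, 31]
`b.append(607)` → b = [2, 2, 8, 607]
`print(a)` → prints [58, 31]
`print(b)` → prints [2, 2, 8, 607]

Answer:
[58, 31]
[2, 2, 8, 607]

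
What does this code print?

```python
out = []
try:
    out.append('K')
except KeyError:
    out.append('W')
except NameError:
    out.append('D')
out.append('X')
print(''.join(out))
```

Execution trace: 'K' (try body, no exception) → 'X' (after the try/except). Output: KX

Answer: KX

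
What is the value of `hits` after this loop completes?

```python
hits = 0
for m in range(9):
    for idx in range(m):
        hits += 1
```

Triangle number: 0+1+2+...+8
`hits` takes the values: 0 → 1 → 2 → 3 → 4 → 5 → 6 → 7 → 8 → 9 → 10 → 11 → 12 → 13 → 14 → 15 → 16 → 17 → 18 → 19 → 20 → 21 → 22 → 23 → 24 → 25 → 26 → 27 → 28 → 29 → 30 → 31 → 32 → 33 → 34 → 35 → 36

Answer: 36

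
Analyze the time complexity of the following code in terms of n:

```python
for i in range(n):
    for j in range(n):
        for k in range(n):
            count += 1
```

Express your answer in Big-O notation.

This is Triple nested loop. Time complexity: O(n³).

Answer: O(n³)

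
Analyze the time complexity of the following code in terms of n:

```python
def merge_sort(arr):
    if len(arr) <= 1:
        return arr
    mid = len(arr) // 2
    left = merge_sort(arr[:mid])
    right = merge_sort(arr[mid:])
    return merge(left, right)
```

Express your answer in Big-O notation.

This is Merge sort. Time complexity: O(n log n).

Answer: O(n log n)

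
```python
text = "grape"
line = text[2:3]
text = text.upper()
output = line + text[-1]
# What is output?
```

Trace:
`text = "grape"` → text = 'grape'
`line = text[2:3]` → line = 'a'
`text = text.upper()` → text = 'GRAPE'
`output = line + text[-1]` → output = 'aE'
So output = 'aE'

Answer: 'aE'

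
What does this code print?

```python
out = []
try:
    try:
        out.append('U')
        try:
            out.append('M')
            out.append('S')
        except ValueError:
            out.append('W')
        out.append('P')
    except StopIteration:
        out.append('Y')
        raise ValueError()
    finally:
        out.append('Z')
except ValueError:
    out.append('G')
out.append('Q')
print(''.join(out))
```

Execution trace: 'U' (try body) → 'M' (inner try body) → 'S' (inner try body, no exception) → 'P' (try body, no exception) → 'Z' (finally) → 'Q' (after the try/except). Output: UMSPZQ

Answer: UMSPZQ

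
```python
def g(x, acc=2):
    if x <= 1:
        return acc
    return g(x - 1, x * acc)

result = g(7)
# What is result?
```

Accumulator trace (n, acc): (7, 2) -> (6, 14) -> (5, 84) -> (4, 420) -> (3, 1680) -> (2, 5040) -> (1, 10080) -> return 10080

Answer: 10080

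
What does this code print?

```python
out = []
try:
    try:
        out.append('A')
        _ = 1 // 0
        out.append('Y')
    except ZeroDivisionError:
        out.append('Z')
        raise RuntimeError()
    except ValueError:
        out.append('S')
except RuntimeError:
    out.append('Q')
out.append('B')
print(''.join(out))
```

Execution trace: 'A' (inner try body) → 'Z' (inner except ZeroDivisionError) → 'Q' (outer except RuntimeError) → 'B' (after the try/except). Output: AZQB

Answer: AZQB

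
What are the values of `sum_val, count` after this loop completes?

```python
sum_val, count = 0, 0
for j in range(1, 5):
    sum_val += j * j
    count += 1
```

Sum of squares and count
`sum_val, count` takes the values: (0, 0) → (1, 0) → (1, 1) → (5, 1) → (5, 2) → (14, 2) → (14, 3) → (30, 3) → (30, 4)

Answer: 30, 4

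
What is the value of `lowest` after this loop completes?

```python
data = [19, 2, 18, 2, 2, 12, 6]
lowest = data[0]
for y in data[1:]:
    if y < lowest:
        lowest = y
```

Minimum of [19, 2, 18, 2, 2, 12, 6]
`lowest` takes the values: 19 → 2

Answer: 2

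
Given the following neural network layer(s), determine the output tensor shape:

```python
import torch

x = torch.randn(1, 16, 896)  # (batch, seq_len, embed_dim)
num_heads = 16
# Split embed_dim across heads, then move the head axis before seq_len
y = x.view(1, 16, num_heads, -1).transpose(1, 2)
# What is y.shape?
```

Input: (1, 16, 896) -> head_dim = 896 // 16 = 56; after view: (1, 16, 16, 56) -> after transpose(1, 2): (1, 16, 16, 56) -> Output: (1, 16, 16, 56)

Answer: (1, 16, 16, 56)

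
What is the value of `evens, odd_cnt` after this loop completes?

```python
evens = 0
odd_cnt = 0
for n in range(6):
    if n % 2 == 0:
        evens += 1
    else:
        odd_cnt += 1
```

Count evens and odds in range(6)
`evens, odd_cnt` takes the values: (0, 0) → (1, 0) → (1, 1) → (2, 1) → (2, 2) → (3, 2) → (3, 3)

Answer: 3, 3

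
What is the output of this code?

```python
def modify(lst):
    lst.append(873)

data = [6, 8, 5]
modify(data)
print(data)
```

Key concept: function modifies passed list.
Step by step:
`data = [6, 8, 5]` → data = [6, 8, 5]
`modify(data)` → data = [6, 8, 5, 873]
`print(data)` → prints [6, 8, 5, 873]

Answer: [6, 8, 5, 873]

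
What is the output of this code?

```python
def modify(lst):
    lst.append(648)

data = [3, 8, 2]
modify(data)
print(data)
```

Key concept: function modifies passed list.
Step by step:
`data = [3, 8, 2]` → data = [3, 8, 2]
`modify(data)` → data = [3, 8, 2, 648]
`print(data)` → prints [3, 8, 2, 648]

Answer: [3, 8, 2, 648]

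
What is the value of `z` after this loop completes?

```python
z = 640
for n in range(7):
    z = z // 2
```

Halve 7 times: 640 // 2^7 = 5
`z` takes the values: 640 → 320 → 160 → 80 → 40 → 20 → 10 → 5

Answer: 5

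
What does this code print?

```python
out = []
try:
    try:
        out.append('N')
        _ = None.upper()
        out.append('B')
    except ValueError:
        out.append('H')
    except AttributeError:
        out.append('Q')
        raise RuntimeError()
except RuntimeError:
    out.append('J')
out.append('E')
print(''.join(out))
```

Execution trace: 'N' (inner try body) → 'Q' (inner except AttributeError) → 'J' (outer except RuntimeError) → 'E' (after the try/except). Output: NQJE

Answer: NQJE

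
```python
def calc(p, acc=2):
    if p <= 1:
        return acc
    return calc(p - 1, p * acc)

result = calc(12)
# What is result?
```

Accumulator trace (n, acc): (12, 2) -> (11, 24) -> (10, 264) -> (9, 2640) -> (8, 23760) -> (7, 190080) -> (6, 1330560) -> (5, 7983360) -> (4, 39916800) -> (3, 159667200) -> (2, 479001600) -> (1, 958003200) -> return 958003200

Answer: 958003200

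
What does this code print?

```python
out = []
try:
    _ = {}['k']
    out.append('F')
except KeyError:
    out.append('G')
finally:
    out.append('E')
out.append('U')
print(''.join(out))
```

Execution trace: 'G' (except KeyError) → 'E' (finally) → 'U' (after the try/except). Output: GEU

Answer: GEU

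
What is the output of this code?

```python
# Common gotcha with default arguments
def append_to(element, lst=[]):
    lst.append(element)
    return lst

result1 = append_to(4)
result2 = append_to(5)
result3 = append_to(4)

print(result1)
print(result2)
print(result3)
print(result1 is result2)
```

Key concept: mutable default argument gotcha.
Step by step:
`result1 = append_to(4)` → result1 = [4]
`result2 = append_to(5)` → result1 = [4, 5] (same object as result2); result2 = [4, 5] (same object as result1)
`result3 = append_to(4)` → result1 = [4, 5, 4] (same object as result2, result3); result2 = [4, 5, 4] (same object as result1, result3); result3 = [4, 5, 4] (same object as result1, result2)
`print(result1)` → prints [4, 5, 4]
`print(result2)` → prints [4, 5, 4]
`print(result3)` → prints [4, 5, 4]
`print(result1 is result2)` → prints True

Answer:
[4, 5, 4]
[4, 5, 4]
[4, 5, 4]
True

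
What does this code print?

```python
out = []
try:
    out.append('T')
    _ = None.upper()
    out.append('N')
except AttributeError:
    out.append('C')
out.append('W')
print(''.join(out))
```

Execution trace: 'T' (try body) → 'C' (except AttributeError) → 'W' (after the try/except). Output: TCW

Answer: TCW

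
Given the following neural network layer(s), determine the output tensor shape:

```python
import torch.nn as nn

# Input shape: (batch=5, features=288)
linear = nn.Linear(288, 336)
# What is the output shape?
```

Input: (5, 288) -> Output: (5, 336)

Answer: (5, 336)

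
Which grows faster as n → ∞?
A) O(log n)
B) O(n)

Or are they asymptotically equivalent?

O(log n) vs O(n): Higher order terms dominate.

Answer: B) O(n) grows faster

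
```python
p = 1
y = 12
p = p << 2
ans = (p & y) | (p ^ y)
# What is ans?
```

Trace:
`p = 1` → p = 1
`y = 12` → y = 12
`p = p << 2` → p = 4
`ans = (p & y) | (p ^ y)` → ans = 12
So ans = 12

Answer: 12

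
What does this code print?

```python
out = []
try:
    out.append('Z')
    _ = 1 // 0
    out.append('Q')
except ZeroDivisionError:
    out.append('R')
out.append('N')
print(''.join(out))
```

Execution trace: 'Z' (try body) → 'R' (except ZeroDivisionError) → 'N' (after the try/except). Output: ZRN

Answer: ZRN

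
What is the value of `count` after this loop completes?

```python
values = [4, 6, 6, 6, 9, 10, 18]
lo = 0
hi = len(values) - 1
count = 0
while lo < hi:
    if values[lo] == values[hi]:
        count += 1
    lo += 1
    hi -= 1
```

Count matching pairs from ends
`count` takes the values: 0

Answer: 0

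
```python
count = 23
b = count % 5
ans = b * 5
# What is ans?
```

Trace:
`count = 23` → count = 23
`b = count % 5` → b = 3
`ans = b * 5` → ans = 15
So ans = 15

Answer: 15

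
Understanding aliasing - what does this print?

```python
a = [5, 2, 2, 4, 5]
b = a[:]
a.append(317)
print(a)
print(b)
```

Key concept: slice [:] creates copy.
Step by step:
`a = [5, 2, 2, 4, 5]` → a = [5, 2, 2, 4, 5]
`b = a[:]` → b = [5, 2, 2, 4, 5]
`a.append(317)` → a = [5, 2, 2, 4, 5, 317]
`print(a)` → prints [5, 2, 2, 4, 5, 317]
`print(b)` → prints [5, 2, 2, 4, 5]

Answer:
[5, 2, 2, 4, 5, 317]
[5, 2, 2, 4, 5]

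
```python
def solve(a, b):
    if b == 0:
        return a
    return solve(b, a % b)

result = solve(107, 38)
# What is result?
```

solve(107, 38) -> solve(38, 31) -> solve(31, 7) -> solve(7, 3) -> solve(3, 1) -> solve(1, 0) -> 1

Answer: 1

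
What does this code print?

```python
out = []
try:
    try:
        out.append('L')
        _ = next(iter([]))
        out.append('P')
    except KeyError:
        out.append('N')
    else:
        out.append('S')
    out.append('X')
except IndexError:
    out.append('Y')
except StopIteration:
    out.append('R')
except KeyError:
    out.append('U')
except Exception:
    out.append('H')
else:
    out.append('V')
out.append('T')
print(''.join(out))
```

Execution trace: 'L' (inner try body) → 'R' (except StopIteration) → 'T' (after the try/except). Output: LRT

Answer: LRT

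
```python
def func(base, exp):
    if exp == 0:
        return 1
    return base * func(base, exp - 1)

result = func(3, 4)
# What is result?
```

func(3, 4) = 3 * 3 * 3 * 3 = 81

Answer: 81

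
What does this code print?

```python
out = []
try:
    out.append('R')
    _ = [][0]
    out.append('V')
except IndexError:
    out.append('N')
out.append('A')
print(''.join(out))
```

Execution trace: 'R' (try body) → 'N' (except IndexError) → 'A' (after the try/except). Output: RNA

Answer: RNA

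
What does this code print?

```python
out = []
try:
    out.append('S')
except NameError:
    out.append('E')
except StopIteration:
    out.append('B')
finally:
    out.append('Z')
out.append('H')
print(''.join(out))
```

Execution trace: 'S' (try body, no exception) → 'Z' (finally) → 'H' (after the try/except). Output: SZH

Answer: SZH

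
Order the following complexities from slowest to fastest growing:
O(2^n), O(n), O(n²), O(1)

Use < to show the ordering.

Ordered by growth rate: O(1) < O(n) < O(n²) < O(2^n)

Answer: O(1) < O(n) < O(n²) < O(2^n)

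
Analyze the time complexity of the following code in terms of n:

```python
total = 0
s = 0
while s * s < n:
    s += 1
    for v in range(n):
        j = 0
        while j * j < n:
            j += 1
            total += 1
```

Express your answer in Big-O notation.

Each loop level contributes: √n × n × √n. Multiplying the contributions gives O(n^2).

Answer: O(n^2)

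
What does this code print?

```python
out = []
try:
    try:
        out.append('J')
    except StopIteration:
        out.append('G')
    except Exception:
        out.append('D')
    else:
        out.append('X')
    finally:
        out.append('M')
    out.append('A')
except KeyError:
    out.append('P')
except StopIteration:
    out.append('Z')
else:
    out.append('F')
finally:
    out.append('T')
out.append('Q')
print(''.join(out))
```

Execution trace: 'J' (inner try body, no exception) → 'X' (inner else) → 'M' (inner finally) → 'A' (try body, no exception) → 'F' (else) → 'T' (finally) → 'Q' (after the try/except). Output: JXMAFTQ

Answer: JXMAFTQ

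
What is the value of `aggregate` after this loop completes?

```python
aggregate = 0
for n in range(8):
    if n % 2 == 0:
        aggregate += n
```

Sum of even numbers 0 to 7
`aggregate` takes the values: 0 → 2 → 6 → 12

Answer: 12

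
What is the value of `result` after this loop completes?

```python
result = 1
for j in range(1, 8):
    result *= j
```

7! = 5040
`result` takes the values: 1 → 2 → 6 → 24 → 120 → 720 → 5040

Answer: 5040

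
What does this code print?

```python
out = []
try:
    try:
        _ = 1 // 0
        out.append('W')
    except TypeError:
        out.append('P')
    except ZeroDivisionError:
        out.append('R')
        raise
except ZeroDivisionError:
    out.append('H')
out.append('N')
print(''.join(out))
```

Execution trace: 'R' (inner except ZeroDivisionError) → 'H' (outer except ZeroDivisionError) → 'N' (after the try/except). Output: RHN

Answer: RHN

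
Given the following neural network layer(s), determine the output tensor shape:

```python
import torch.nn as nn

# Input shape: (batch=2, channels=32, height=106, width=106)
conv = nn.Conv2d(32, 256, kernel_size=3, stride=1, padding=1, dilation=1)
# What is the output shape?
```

Input: (2, 32, 106, 106) -> Output: (2, 256, 106, 106)

Answer: (2, 256, 106, 106)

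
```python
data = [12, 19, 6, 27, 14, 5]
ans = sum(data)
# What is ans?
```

Trace:
`data = [12, 19, 6, 27, 14, 5]` → data = [12, 19, 6, 27, 14, 5]
`ans = sum(data)` → ans = 83
So ans = 83

Answer: 83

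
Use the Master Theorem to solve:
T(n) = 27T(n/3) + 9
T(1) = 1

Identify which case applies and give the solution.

a=27, b=3, f(n)=9. log_3(27) = 3. Since c=0 < 3, Case 1 applies: T(n) = Θ(n^log_b(a)) = O(n^3).

Answer: O(n^3) - Case 1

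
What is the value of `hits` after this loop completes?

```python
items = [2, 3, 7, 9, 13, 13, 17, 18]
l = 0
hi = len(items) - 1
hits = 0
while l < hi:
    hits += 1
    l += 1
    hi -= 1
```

Iterations until pointers meet (list length 8)
`hits` takes the values: 0 → 1 → 2 → 3 → 4

Answer: 4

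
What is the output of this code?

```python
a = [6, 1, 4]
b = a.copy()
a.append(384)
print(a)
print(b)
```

Key concept: list.copy() creates independent copy.
Step by step:
`a = [6, 1, 4]` → a = [6, 1, 4]
`b = a.copy()` → b = [6, 1, 4]
`a.append(384)` → a = [6, 1, 4, 384]
`print(a)` → prints [6, 1, 4, 384]
`print(b)` → prints [6, 1, 4]

Answer:
[6, 1, 4, 384]
[6, 1, 4]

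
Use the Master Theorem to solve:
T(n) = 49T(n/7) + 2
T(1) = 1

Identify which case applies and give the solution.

a=49, b=7, f(n)=2. log_7(49) = 2. Since c=0 < 2, Case 1 applies: T(n) = Θ(n^log_b(a)) = O(n^2).

Answer: O(n^2) - Case 1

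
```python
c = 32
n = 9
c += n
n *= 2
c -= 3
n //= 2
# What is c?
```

Trace:
`c = 32` → c = 32
`n = 9` → n = 9
`c += n` → c = 41
`n *= 2` → n = 18
`c -= 3` → c = 38
`n //= 2` → n = 9
So c = 38

Answer: 38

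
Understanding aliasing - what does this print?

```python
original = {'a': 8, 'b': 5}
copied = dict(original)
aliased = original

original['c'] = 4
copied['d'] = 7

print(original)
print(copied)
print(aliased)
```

Key concept: dict() creates copy, assignment creates alias.
Step by step:
`original = {'a': 8, 'b': 5}` → original = {'a': 8, 'b': 5}
`copied = dict(original)` → copied = {'a': 8, 'b': 5}
`aliased = original` → aliased = {'a': 8, 'b': 5} (same object as original)
`original['c'] = 4` → original = {'a': 8, 'b': 5, 'c': 4} (same object as aliased); aliased = {'a': 8, 'b': 5, 'c': 4} (same object as original)
`copied['d'] = 7` → copied = {'a': 8, 'b': 5, 'd': 7}
`print(original)` → prints {'a': 8, 'b': 5, 'c': 4}
`print(copied)` → prints {'a': 8, 'b': 5, 'd': 7}
`print(aliased)` → prints {'a': 8, 'b': 5, 'c': 4}

Answer:
{'a': 8, 'b': 5, 'c': 4}
{'a': 8, 'b': 5, 'd': 7}
{'a': 8, 'b': 5, 'c': 4}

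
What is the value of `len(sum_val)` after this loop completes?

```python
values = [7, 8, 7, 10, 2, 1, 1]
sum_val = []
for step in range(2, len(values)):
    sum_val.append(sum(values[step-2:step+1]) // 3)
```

Number of 3-element averages
`sum_val` takes the values: [] → [7] → [7, 8] → [7, 8, 6] → [7, 8, 6, 4] → [7, 8, 6, 4, 1]
So `len(sum_val)` = 5

Answer: 5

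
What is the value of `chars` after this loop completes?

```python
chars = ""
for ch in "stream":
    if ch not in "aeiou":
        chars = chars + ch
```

Remove vowels from 'stream'
`chars` takes the values: "" → "s" → "st" → "str" → "strm"

Answer: "strm"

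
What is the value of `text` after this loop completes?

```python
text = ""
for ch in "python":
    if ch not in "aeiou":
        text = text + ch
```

Remove vowels from 'python'
`text` takes the values: "" → "p" → "py" → "pyt" → "pyth" → "pythn"

Answer: "pythn"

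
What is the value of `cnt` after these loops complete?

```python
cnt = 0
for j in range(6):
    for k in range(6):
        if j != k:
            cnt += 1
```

6² - 6 (exclude diagonal)
`cnt` takes the values: 0 → 1 → 2 → 3 → 4 → 5 → 6 → 7 → 8 → 9 → 10 → 11 → 12 → 13 → 14 → 15 → 16 → 17 → 18 → 19 → 20 → 21 → 22 → 23 → 24 → 25 → 26 → 27 → 28 → 29 → 30

Answer: 30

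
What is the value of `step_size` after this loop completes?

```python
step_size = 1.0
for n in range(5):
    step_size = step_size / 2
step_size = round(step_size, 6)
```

Halving LR 5 times: 1 / 2^5
`step_size` takes the values: 1.0 → 0.5 → 0.25 → 0.125 → 0.0625 → 0.03125

Answer: 0.03125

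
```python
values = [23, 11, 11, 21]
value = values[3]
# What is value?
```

Trace:
`values = [23, 11, 11, 21]` → values = [23, 11, 11, 21]
`value = values[3]` → value = 21
So value = 21

Answer: 21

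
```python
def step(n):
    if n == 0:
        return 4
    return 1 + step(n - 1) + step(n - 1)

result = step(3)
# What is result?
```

step(n) = 1 + 2·step(n-1), step(0)=4. Closed form: (4+1)·2^3 - 1 = 39.

Answer: 39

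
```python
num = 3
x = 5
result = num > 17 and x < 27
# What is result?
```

Trace:
`num = 3` → num = 3
`x = 5` → x = 5
`result = num > 17 and x < 27` → result = False
So result = False

Answer: False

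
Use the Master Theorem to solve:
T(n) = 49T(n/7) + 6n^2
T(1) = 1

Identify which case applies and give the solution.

a=49, b=7, f(n)=6n^2. log_7(49) = 2. Since c=2 = 2, Case 2 applies: T(n) = Θ(n^log_b(a) · log n) = O(n^2 log n).

Answer: O(n^2 log n) - Case 2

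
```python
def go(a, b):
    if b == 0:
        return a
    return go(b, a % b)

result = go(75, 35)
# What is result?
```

go(75, 35) -> go(35, 5) -> go(5, 0) -> 5

Answer: 5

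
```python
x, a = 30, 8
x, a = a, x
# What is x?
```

Trace:
`x, a = 30, 8` → x = 30; a = 8
`x, a = a, x` → x = 8; a = 30
So x = 8

Answer: 8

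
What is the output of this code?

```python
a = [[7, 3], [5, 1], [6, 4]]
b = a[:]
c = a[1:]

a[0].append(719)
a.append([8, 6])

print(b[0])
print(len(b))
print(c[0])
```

Key concept: slice with nested mutation.
Step by step:
`a = [[7, 3], [5, 1], [6, 4]]` → a = [[7, 3], [5, 1], [6, 4]]
`b = a[:]` → b = [[7, 3], [5, 1], [6, 4]]
`c = a[1:]` → c = [[5, 1], [6, 4]]
`a[0].append(719)` → a = [[7, 3, 719], [5, 1], [6, 4]]; b = [[7, 3, 719], [5, 1], [6, 4]]
`a.append([8, 6])` → a = [[7, 3, 719], [5, 1], [6, 4], [8, 6]]
`print(b[0])` → prints [7, 3, 719]
`print(len(b))` → prints 3
`print(c[0])` → prints [5, 1]

Answer:
[7, 3, 719]
3
[5, 1]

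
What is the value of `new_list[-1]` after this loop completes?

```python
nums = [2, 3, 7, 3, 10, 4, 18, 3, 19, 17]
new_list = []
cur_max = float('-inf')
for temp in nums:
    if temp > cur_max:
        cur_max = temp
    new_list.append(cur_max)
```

Running max ends at 19
`new_list` takes the values: [] → [2] → [2, 3] → [2, 3, 7] → [2, 3, 7, 7] → [2, 3, 7, 7, 10] → [2, 3, 7, 7, 10, 10] → [2, 3, 7, 7, 10, 10, 18] → [2, 3, 7, 7, 10, 10, 18, 18] → [2, 3, 7, 7, 10, 10, 18, 18, 19] → [2, 3, 7, 7, 10, 10, 18, 18, 19, 19]
So `new_list[-1]` = 19

Answer: 19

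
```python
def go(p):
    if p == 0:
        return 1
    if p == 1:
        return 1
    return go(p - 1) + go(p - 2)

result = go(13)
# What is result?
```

Build up from base cases: go(0)=1, go(1)=1, go(2)=2, go(3)=3, go(4)=5, go(5)=8, go(6)=13, ..., go(13)=377

Answer: 377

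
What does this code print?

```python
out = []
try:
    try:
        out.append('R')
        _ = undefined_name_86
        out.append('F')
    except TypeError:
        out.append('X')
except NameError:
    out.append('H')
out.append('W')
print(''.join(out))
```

Execution trace: 'R' (try body) → 'H' (outer except NameError) → 'W' (after the try/except). Output: RHW

Answer: RHW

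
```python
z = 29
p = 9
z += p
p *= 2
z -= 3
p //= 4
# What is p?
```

Trace:
`z = 29` → z = 29
`p = 9` → p = 9
`z += p` → z = 38
`p *= 2` → p = 18
`z -= 3` → z = 35
`p //= 4` → p = 4
So p = 4

Answer: 4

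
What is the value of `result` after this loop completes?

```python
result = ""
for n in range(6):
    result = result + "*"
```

Repeat '*' 6 times
`result` takes the values: "" → "*" → "**" → "***" → "****" → "*****" → "******"

Answer: "******"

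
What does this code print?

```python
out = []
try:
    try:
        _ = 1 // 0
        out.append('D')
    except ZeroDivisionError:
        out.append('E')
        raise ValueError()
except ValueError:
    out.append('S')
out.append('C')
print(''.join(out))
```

Execution trace: 'E' (inner except ZeroDivisionError) → 'S' (outer except ValueError) → 'C' (after the try/except). Output: ESC

Answer: ESC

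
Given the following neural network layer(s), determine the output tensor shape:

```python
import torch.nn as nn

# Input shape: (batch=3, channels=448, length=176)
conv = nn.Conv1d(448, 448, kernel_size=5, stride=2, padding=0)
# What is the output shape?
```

Input: (3, 448, 176) -> Output: (3, 448, 86)

Answer: (3, 448, 86)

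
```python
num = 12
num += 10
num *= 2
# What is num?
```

Trace:
`num = 12` → num = 12
`num += 10` → num = 22
`num *= 2` → num = 44
So num = 44

Answer: 44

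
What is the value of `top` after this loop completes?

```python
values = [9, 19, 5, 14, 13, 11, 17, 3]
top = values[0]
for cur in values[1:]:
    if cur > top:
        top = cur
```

Maximum of [9, 19, 5, 14, 13, 11, 17, 3]
`top` takes the values: 9 → 19

Answer: 19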